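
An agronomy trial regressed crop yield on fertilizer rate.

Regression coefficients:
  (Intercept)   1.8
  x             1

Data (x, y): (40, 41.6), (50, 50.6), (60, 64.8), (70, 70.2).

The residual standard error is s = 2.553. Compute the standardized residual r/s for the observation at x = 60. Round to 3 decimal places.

ŷ = 1.8 + 60 = 61.8
r = 64.8 − 61.8 = 3
r/s = 3 / 2.553 = 1.175

1.175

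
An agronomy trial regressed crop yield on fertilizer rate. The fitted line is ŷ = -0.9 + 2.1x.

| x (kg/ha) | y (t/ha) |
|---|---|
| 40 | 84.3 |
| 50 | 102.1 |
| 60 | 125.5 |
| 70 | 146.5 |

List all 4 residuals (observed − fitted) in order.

1.2, -2, 0.4, 0.4

x=40: ŷ = -0.9 + 2.1·40 = 83.1; r = 84.3 − 83.1 = 1.2
x=50: ŷ = -0.9 + 2.1·50 = 104.1; r = 102.1 − 104.1 = -2
x=60: ŷ = -0.9 + 2.1·60 = 125.1; r = 125.5 − 125.1 = 0.4
x=70: ŷ = -0.9 + 2.1·70 = 146.1; r = 146.5 − 146.1 = 0.4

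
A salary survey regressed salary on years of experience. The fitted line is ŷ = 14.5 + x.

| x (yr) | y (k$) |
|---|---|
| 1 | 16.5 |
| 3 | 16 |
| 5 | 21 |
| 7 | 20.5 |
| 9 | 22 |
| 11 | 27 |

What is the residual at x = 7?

e = -1

ŷ = 14.5 + 7 = 21.5
e = 20.5 − 21.5 = -1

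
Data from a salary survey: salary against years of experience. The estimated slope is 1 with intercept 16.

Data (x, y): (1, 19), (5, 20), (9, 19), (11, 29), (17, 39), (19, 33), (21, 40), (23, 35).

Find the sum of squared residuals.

SSE = 110

x=1: ŷ = 16 + 1 = 17; r = 19 − 17 = 2
x=5: ŷ = 16 + 5 = 21; r = 20 − 21 = -1
x=9: ŷ = 16 + 9 = 25; r = 19 − 25 = -6
x=11: ŷ = 16 + 11 = 27; r = 29 − 27 = 2
x=17: ŷ = 16 + 17 = 33; r = 39 − 33 = 6
x=19: ŷ = 16 + 19 = 35; r = 33 − 35 = -2
x=21: ŷ = 16 + 21 = 37; r = 40 − 37 = 3
x=23: ŷ = 16 + 23 = 39; r = 35 − 39 = -4
SSE = 4 + 1 + 36 + 4 + 36 + 4 + 9 + 16 = 110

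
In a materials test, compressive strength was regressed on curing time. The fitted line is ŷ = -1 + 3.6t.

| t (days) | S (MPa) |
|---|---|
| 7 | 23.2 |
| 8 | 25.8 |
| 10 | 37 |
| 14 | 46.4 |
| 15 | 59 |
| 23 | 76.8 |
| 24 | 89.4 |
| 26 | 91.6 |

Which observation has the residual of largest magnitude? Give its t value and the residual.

t = 15, e = 6

t=7: ŷ = -1 + 3.6·7 = 24.2; e = 23.2 − 24.2 = -1
t=8: ŷ = -1 + 3.6·8 = 27.8; e = 25.8 − 27.8 = -2
t=10: ŷ = -1 + 3.6·10 = 35; e = 37 − 35 = 2
t=14: ŷ = -1 + 3.6·14 = 49.4; e = 46.4 − 49.4 = -3
t=15: ŷ = -1 + 3.6·15 = 53; e = 59 − 53 = 6
t=23: ŷ = -1 + 3.6·23 = 81.8; e = 76.8 − 81.8 = -5
t=24: ŷ = -1 + 3.6·24 = 85.4; e = 89.4 − 85.4 = 4
t=26: ŷ = -1 + 3.6·26 = 92.6; e = 91.6 − 92.6 = -1
Largest |e| is 6 at t = 15, residual 6.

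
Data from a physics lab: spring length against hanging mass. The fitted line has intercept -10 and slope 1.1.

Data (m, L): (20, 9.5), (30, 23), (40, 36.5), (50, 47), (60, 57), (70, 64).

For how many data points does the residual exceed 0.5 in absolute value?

m=20: L̂ = -10 + 1.1·20 = 12; e = 9.5 − 12 = -2.5
m=30: L̂ = -10 + 1.1·30 = 23; e = 23 − 23 = 0
m=40: L̂ = -10 + 1.1·40 = 34; e = 36.5 − 34 = 2.5
m=50: L̂ = -10 + 1.1·50 = 45; e = 47 − 45 = 2
m=60: L̂ = -10 + 1.1·60 = 56; e = 57 − 56 = 1
m=70: L̂ = -10 + 1.1·70 = 67; e = 64 − 67 = -3
|e| > 0.5: m=20 (|e|=2.5), m=40 (|e|=2.5), m=50 (|e|=2), m=60 (|e|=1), m=70 (|e|=3) → 5

5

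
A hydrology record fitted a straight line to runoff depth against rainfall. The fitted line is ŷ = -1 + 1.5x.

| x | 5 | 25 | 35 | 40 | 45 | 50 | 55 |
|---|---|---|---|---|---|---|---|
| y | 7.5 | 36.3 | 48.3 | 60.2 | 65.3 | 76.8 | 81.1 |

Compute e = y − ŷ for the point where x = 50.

e = 2.8

ŷ = -1 + 1.5·50 = 74
e = 76.8 − 74 = 2.8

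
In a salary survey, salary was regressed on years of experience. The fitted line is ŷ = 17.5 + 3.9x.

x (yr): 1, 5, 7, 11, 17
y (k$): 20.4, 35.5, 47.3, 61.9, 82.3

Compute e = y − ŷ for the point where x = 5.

ŷ = 17.5 + 3.9·5 = 37
e = 35.5 − 37 = -1.5

e = -1.5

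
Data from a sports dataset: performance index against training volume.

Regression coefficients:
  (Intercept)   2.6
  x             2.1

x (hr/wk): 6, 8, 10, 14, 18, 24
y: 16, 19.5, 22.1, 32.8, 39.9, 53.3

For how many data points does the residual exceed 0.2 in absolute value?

5

x=6: ŷ = 2.6 + 2.1·6 = 15.2; e = 16 − 15.2 = 0.8
x=8: ŷ = 2.6 + 2.1·8 = 19.4; e = 19.5 − 19.4 = 0.1
x=10: ŷ = 2.6 + 2.1·10 = 23.6; e = 22.1 − 23.6 = -1.5
x=14: ŷ = 2.6 + 2.1·14 = 32; e = 32.8 − 32 = 0.8
x=18: ŷ = 2.6 + 2.1·18 = 40.4; e = 39.9 − 40.4 = -0.5
x=24: ŷ = 2.6 + 2.1·24 = 53; e = 53.3 − 53 = 0.3
|e| > 0.2: x=6 (|e|=0.8), x=10 (|e|=1.5), x=14 (|e|=0.8), x=18 (|e|=0.5), x=24 (|e|=0.3) → 5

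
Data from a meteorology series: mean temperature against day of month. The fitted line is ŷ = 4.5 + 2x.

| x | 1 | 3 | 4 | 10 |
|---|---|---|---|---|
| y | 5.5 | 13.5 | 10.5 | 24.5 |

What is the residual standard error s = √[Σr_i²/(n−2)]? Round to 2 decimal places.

x=1: ŷ = 4.5 + 2·1 = 6.5; r = 5.5 − 6.5 = -1
x=3: ŷ = 4.5 + 2·3 = 10.5; r = 13.5 − 10.5 = 3
x=4: ŷ = 4.5 + 2·4 = 12.5; r = 10.5 − 12.5 = -2
x=10: ŷ = 4.5 + 2·10 = 24.5; r = 24.5 − 24.5 = 0
SSE = 1 + 9 + 4 + 0 = 14
s = √(14/2) = √7 ≈ 2.65

s = 2.65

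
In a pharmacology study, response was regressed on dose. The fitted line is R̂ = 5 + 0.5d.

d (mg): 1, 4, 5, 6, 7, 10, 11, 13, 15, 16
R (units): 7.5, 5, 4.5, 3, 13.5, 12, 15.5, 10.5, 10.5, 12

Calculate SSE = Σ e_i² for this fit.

SSE = 102

d=1: R̂ = 5 + 0.5·1 = 5.5; e = 7.5 − 5.5 = 2
d=4: R̂ = 5 + 0.5·4 = 7; e = 5 − 7 = -2
d=5: R̂ = 5 + 0.5·5 = 7.5; e = 4.5 − 7.5 = -3
d=6: R̂ = 5 + 0.5·6 = 8; e = 3 − 8 = -5
d=7: R̂ = 5 + 0.5·7 = 8.5; e = 13.5 − 8.5 = 5
d=10: R̂ = 5 + 0.5·10 = 10; e = 12 − 10 = 2
d=11: R̂ = 5 + 0.5·11 = 10.5; e = 15.5 − 10.5 = 5
d=13: R̂ = 5 + 0.5·13 = 11.5; e = 10.5 − 11.5 = -1
d=15: R̂ = 5 + 0.5·15 = 12.5; e = 10.5 − 12.5 = -2
d=16: R̂ = 5 + 0.5·16 = 13; e = 12 − 13 = -1
SSE = 4 + 4 + 9 + 25 + 25 + 4 + 25 + 1 + 4 + 1 = 102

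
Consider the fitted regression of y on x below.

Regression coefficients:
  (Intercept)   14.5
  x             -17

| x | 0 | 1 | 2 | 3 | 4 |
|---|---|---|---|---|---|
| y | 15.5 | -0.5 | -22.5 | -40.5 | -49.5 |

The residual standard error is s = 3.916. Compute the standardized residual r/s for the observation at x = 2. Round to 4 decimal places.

-0.7661

ŷ = 14.5 − 17·2 = -19.5
r = -22.5 − (-19.5) = -3
r/s = -3 / 3.916 = -0.7661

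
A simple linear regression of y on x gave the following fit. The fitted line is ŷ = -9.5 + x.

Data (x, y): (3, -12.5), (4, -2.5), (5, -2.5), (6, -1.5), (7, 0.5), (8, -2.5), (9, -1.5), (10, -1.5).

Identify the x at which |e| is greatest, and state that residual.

x=3: ŷ = -9.5 + 3 = -6.5; e = -12.5 − (-6.5) = -6
x=4: ŷ = -9.5 + 4 = -5.5; e = -2.5 − (-5.5) = 3
x=5: ŷ = -9.5 + 5 = -4.5; e = -2.5 − (-4.5) = 2
x=6: ŷ = -9.5 + 6 = -3.5; e = -1.5 − (-3.5) = 2
x=7: ŷ = -9.5 + 7 = -2.5; e = 0.5 − (-2.5) = 3
x=8: ŷ = -9.5 + 8 = -1.5; e = -2.5 − (-1.5) = -1
x=9: ŷ = -9.5 + 9 = -0.5; e = -1.5 − (-0.5) = -1
x=10: ŷ = -9.5 + 10 = 0.5; e = -1.5 − 0.5 = -2
Largest |e| is 6 at x = 3, residual -6.

x = 3, e = -6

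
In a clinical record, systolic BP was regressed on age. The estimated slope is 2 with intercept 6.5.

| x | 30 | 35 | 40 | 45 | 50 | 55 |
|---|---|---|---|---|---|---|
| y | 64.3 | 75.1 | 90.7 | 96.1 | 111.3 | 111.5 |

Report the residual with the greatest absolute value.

x=30: ŷ = 6.5 + 2·30 = 66.5; r = 64.3 − 66.5 = -2.2
x=35: ŷ = 6.5 + 2·35 = 76.5; r = 75.1 − 76.5 = -1.4
x=40: ŷ = 6.5 + 2·40 = 86.5; r = 90.7 − 86.5 = 4.2
x=45: ŷ = 6.5 + 2·45 = 96.5; r = 96.1 − 96.5 = -0.4
x=50: ŷ = 6.5 + 2·50 = 106.5; r = 111.3 − 106.5 = 4.8
x=55: ŷ = 6.5 + 2·55 = 116.5; r = 111.5 − 116.5 = -5
Largest |r| is 5 at x = 55, residual -5.

r = -5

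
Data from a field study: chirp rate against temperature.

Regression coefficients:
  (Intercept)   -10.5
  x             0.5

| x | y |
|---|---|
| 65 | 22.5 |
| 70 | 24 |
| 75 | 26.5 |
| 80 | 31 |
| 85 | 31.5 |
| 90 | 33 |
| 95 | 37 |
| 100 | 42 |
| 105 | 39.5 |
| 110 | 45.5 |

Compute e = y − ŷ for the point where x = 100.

e = 2.5

ŷ = -10.5 + 0.5·100 = 39.5
e = 42 − 39.5 = 2.5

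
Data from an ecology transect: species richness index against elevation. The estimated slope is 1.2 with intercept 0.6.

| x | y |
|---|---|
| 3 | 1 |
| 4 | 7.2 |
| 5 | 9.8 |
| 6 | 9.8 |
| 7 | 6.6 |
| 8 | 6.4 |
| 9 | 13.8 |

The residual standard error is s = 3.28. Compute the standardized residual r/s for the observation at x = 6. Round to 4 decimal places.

0.6098

ŷ = 0.6 + 1.2·6 = 7.8
r = 9.8 − 7.8 = 2
r/s = 2 / 3.28 = 0.6098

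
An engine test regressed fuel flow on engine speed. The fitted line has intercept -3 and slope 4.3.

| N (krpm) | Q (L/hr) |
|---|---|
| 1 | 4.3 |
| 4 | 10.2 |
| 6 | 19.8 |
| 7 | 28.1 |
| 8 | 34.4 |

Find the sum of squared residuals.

N=1: ŷ = -3 + 4.3·1 = 1.3; r = 4.3 − 1.3 = 3
N=4: ŷ = -3 + 4.3·4 = 14.2; r = 10.2 − 14.2 = -4
N=6: ŷ = -3 + 4.3·6 = 22.8; r = 19.8 − 22.8 = -3
N=7: ŷ = -3 + 4.3·7 = 27.1; r = 28.1 − 27.1 = 1
N=8: ŷ = -3 + 4.3·8 = 31.4; r = 34.4 − 31.4 = 3
SSE = 9 + 16 + 9 + 1 + 9 = 44

SSE = 44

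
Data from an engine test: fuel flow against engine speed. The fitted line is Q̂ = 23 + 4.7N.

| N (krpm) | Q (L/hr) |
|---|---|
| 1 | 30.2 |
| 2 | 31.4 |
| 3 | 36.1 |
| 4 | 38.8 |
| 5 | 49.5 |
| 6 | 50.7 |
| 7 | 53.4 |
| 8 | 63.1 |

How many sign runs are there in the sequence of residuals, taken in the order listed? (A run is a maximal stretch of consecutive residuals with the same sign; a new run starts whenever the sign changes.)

5 runs

N=1: Q̂ = 23 + 4.7·1 = 27.7; e = 30.2 − 27.7 = 2.5
N=2: Q̂ = 23 + 4.7·2 = 32.4; e = 31.4 − 32.4 = -1
N=3: Q̂ = 23 + 4.7·3 = 37.1; e = 36.1 − 37.1 = -1
N=4: Q̂ = 23 + 4.7·4 = 41.8; e = 38.8 − 41.8 = -3
N=5: Q̂ = 23 + 4.7·5 = 46.5; e = 49.5 − 46.5 = 3
N=6: Q̂ = 23 + 4.7·6 = 51.2; e = 50.7 − 51.2 = -0.5
N=7: Q̂ = 23 + 4.7·7 = 55.9; e = 53.4 − 55.9 = -2.5
N=8: Q̂ = 23 + 4.7·8 = 60.6; e = 63.1 − 60.6 = 2.5
Signs: + − − − + − − +
Runs: +×1, −×3, +×1, −×2, +×1 → 5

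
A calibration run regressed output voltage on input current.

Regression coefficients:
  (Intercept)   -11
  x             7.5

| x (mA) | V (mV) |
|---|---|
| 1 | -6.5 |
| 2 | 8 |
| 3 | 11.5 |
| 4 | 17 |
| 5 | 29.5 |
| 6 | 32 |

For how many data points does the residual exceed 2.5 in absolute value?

x=1: ŷ = -11 + 7.5·1 = -3.5; e = -6.5 − (-3.5) = -3
x=2: ŷ = -11 + 7.5·2 = 4; e = 8 − 4 = 4
x=3: ŷ = -11 + 7.5·3 = 11.5; e = 11.5 − 11.5 = 0
x=4: ŷ = -11 + 7.5·4 = 19; e = 17 − 19 = -2
x=5: ŷ = -11 + 7.5·5 = 26.5; e = 29.5 − 26.5 = 3
x=6: ŷ = -11 + 7.5·6 = 34; e = 32 − 34 = -2
|e| > 2.5: x=1 (|e|=3), x=2 (|e|=4), x=5 (|e|=3) → 3

3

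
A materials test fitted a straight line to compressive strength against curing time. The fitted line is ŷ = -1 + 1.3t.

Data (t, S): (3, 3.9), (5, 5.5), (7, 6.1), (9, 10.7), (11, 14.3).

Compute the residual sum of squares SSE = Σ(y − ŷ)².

t=3: ŷ = -1 + 1.3·3 = 2.9; e = 3.9 − 2.9 = 1
t=5: ŷ = -1 + 1.3·5 = 5.5; e = 5.5 − 5.5 = 0
t=7: ŷ = -1 + 1.3·7 = 8.1; e = 6.1 − 8.1 = -2
t=9: ŷ = -1 + 1.3·9 = 10.7; e = 10.7 − 10.7 = 0
t=11: ŷ = -1 + 1.3·11 = 13.3; e = 14.3 − 13.3 = 1
SSE = 1 + 0 + 4 + 0 + 1 = 6

SSE = 6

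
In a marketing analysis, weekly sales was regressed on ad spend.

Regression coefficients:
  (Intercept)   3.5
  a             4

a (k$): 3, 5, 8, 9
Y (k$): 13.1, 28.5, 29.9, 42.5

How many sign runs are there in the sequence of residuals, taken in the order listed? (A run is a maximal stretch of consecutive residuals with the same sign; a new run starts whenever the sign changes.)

a=3: Ŷ = 3.5 + 4·3 = 15.5; e = 13.1 − 15.5 = -2.4
a=5: Ŷ = 3.5 + 4·5 = 23.5; e = 28.5 − 23.5 = 5
a=8: Ŷ = 3.5 + 4·8 = 35.5; e = 29.9 − 35.5 = -5.6
a=9: Ŷ = 3.5 + 4·9 = 39.5; e = 42.5 − 39.5 = 3
Signs: − + − +
Runs: −×1, +×1, −×1, +×1 → 4

4 runs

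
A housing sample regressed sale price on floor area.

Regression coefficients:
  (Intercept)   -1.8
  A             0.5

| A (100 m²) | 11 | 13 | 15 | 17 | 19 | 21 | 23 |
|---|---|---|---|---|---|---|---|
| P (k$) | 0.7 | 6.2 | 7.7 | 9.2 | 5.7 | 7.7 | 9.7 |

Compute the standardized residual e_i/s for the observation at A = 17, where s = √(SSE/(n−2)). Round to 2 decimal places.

A=11: ŷ = -1.8 + 0.5·11 = 3.7; e = 0.7 − 3.7 = -3
A=13: ŷ = -1.8 + 0.5·13 = 4.7; e = 6.2 − 4.7 = 1.5
A=15: ŷ = -1.8 + 0.5·15 = 5.7; e = 7.7 − 5.7 = 2
A=17: ŷ = -1.8 + 0.5·17 = 6.7; e = 9.2 − 6.7 = 2.5
A=19: ŷ = -1.8 + 0.5·19 = 7.7; e = 5.7 − 7.7 = -2
A=21: ŷ = -1.8 + 0.5·21 = 8.7; e = 7.7 − 8.7 = -1
A=23: ŷ = -1.8 + 0.5·23 = 9.7; e = 9.7 − 9.7 = 0
SSE = 9 + 2.25 + 4 + 6.25 + 4 + 1 + 0 = 26.5
s = √(26.5/5) = 2.30217
e/s = 2.5 / 2.30217 = 1.09

1.09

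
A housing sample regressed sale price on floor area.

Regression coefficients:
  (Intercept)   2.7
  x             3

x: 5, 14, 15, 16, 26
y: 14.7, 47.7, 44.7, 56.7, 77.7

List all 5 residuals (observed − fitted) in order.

x=5: ŷ = 2.7 + 3·5 = 17.7; r = 14.7 − 17.7 = -3
x=14: ŷ = 2.7 + 3·14 = 44.7; r = 47.7 − 44.7 = 3
x=15: ŷ = 2.7 + 3·15 = 47.7; r = 44.7 − 47.7 = -3
x=16: ŷ = 2.7 + 3·16 = 50.7; r = 56.7 − 50.7 = 6
x=26: ŷ = 2.7 + 3·26 = 80.7; r = 77.7 − 80.7 = -3

-3, 3, -3, 6, -3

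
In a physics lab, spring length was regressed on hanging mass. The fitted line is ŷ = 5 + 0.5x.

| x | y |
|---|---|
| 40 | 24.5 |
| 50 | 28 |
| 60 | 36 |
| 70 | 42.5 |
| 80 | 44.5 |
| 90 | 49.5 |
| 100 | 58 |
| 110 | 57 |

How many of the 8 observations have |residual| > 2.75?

x=40: ŷ = 5 + 0.5·40 = 25; r = 24.5 − 25 = -0.5
x=50: ŷ = 5 + 0.5·50 = 30; r = 28 − 30 = -2
x=60: ŷ = 5 + 0.5·60 = 35; r = 36 − 35 = 1
x=70: ŷ = 5 + 0.5·70 = 40; r = 42.5 − 40 = 2.5
x=80: ŷ = 5 + 0.5·80 = 45; r = 44.5 − 45 = -0.5
x=90: ŷ = 5 + 0.5·90 = 50; r = 49.5 − 50 = -0.5
x=100: ŷ = 5 + 0.5·100 = 55; r = 58 − 55 = 3
x=110: ŷ = 5 + 0.5·110 = 60; r = 57 − 60 = -3
|r| > 2.75: x=100 (|r|=3), x=110 (|r|=3) → 2

2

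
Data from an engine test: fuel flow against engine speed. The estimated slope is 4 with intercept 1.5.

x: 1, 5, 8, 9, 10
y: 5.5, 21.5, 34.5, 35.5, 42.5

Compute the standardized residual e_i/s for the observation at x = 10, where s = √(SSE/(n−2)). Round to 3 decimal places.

0.707

x=1: ŷ = 1.5 + 4·1 = 5.5; e = 5.5 − 5.5 = 0
x=5: ŷ = 1.5 + 4·5 = 21.5; e = 21.5 − 21.5 = 0
x=8: ŷ = 1.5 + 4·8 = 33.5; e = 34.5 − 33.5 = 1
x=9: ŷ = 1.5 + 4·9 = 37.5; e = 35.5 − 37.5 = -2
x=10: ŷ = 1.5 + 4·10 = 41.5; e = 42.5 − 41.5 = 1
SSE = 0 + 0 + 1 + 4 + 1 = 6
s = √(6/3) = 1.41421
e/s = 1 / 1.41421 = 0.707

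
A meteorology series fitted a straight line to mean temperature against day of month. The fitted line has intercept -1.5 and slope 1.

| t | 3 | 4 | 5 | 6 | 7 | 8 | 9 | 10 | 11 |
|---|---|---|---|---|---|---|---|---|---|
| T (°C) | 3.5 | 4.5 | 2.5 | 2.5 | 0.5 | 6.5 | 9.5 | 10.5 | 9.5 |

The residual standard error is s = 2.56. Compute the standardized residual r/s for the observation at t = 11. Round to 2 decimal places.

T̂ = -1.5 + 11 = 9.5
r = 9.5 − 9.5 = 0
r/s = 0 / 2.56 = 0.00

0.00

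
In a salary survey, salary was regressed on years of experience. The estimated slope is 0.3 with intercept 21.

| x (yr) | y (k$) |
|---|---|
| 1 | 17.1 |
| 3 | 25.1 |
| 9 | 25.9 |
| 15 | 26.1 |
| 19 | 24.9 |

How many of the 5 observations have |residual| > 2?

x=1: ŷ = 21 + 0.3·1 = 21.3; r = 17.1 − 21.3 = -4.2
x=3: ŷ = 21 + 0.3·3 = 21.9; r = 25.1 − 21.9 = 3.2
x=9: ŷ = 21 + 0.3·9 = 23.7; r = 25.9 − 23.7 = 2.2
x=15: ŷ = 21 + 0.3·15 = 25.5; r = 26.1 − 25.5 = 0.6
x=19: ŷ = 21 + 0.3·19 = 26.7; r = 24.9 − 26.7 = -1.8
|r| > 2: x=1 (|r|=4.2), x=3 (|r|=3.2), x=9 (|r|=2.2) → 3

3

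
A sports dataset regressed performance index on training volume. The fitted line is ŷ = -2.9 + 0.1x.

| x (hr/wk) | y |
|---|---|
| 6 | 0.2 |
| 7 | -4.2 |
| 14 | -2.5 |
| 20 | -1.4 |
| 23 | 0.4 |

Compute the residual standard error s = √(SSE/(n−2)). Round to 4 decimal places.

s = 2.0412

x=6: ŷ = -2.9 + 0.1·6 = -2.3; e = 0.2 − (-2.3) = 2.5
x=7: ŷ = -2.9 + 0.1·7 = -2.2; e = -4.2 − (-2.2) = -2
x=14: ŷ = -2.9 + 0.1·14 = -1.5; e = -2.5 − (-1.5) = -1
x=20: ŷ = -2.9 + 0.1·20 = -0.9; e = -1.4 − (-0.9) = -0.5
x=23: ŷ = -2.9 + 0.1·23 = -0.6; e = 0.4 − (-0.6) = 1
SSE = 6.25 + 4 + 1 + 0.25 + 1 = 12.5
s = √(12.5/3) = √4.16667 ≈ 2.0412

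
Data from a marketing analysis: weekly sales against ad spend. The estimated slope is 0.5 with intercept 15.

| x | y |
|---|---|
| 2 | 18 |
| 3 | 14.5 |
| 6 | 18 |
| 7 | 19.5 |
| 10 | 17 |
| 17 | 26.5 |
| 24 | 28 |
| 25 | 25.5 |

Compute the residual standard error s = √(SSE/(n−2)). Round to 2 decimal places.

s = 2.31

x=2: ŷ = 15 + 0.5·2 = 16; e = 18 − 16 = 2
x=3: ŷ = 15 + 0.5·3 = 16.5; e = 14.5 − 16.5 = -2
x=6: ŷ = 15 + 0.5·6 = 18; e = 18 − 18 = 0
x=7: ŷ = 15 + 0.5·7 = 18.5; e = 19.5 − 18.5 = 1
x=10: ŷ = 15 + 0.5·10 = 20; e = 17 − 20 = -3
x=17: ŷ = 15 + 0.5·17 = 23.5; e = 26.5 − 23.5 = 3
x=24: ŷ = 15 + 0.5·24 = 27; e = 28 − 27 = 1
x=25: ŷ = 15 + 0.5·25 = 27.5; e = 25.5 − 27.5 = -2
SSE = 4 + 4 + 0 + 1 + 9 + 9 + 1 + 4 = 32
s = √(32/6) = √5.33333 ≈ 2.31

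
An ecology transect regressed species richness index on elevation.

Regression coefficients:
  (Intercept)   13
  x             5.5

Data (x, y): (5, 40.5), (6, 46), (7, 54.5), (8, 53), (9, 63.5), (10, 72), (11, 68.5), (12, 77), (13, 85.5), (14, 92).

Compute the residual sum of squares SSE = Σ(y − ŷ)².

x=5: ŷ = 13 + 5.5·5 = 40.5; e = 40.5 − 40.5 = 0
x=6: ŷ = 13 + 5.5·6 = 46; e = 46 − 46 = 0
x=7: ŷ = 13 + 5.5·7 = 51.5; e = 54.5 − 51.5 = 3
x=8: ŷ = 13 + 5.5·8 = 57; e = 53 − 57 = -4
x=9: ŷ = 13 + 5.5·9 = 62.5; e = 63.5 − 62.5 = 1
x=10: ŷ = 13 + 5.5·10 = 68; e = 72 − 68 = 4
x=11: ŷ = 13 + 5.5·11 = 73.5; e = 68.5 − 73.5 = -5
x=12: ŷ = 13 + 5.5·12 = 79; e = 77 − 79 = -2
x=13: ŷ = 13 + 5.5·13 = 84.5; e = 85.5 − 84.5 = 1
x=14: ŷ = 13 + 5.5·14 = 90; e = 92 − 90 = 2
SSE = 0 + 0 + 9 + 16 + 1 + 16 + 25 + 4 + 1 + 4 = 76

SSE = 76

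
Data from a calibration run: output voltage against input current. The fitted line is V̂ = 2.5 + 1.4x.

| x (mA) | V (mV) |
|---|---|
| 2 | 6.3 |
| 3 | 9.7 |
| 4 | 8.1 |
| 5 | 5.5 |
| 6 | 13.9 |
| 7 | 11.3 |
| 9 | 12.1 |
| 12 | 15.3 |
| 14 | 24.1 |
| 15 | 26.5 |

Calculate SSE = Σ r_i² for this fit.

SSE = 74

x=2: V̂ = 2.5 + 1.4·2 = 5.3; r = 6.3 − 5.3 = 1
x=3: V̂ = 2.5 + 1.4·3 = 6.7; r = 9.7 − 6.7 = 3
x=4: V̂ = 2.5 + 1.4·4 = 8.1; r = 8.1 − 8.1 = 0
x=5: V̂ = 2.5 + 1.4·5 = 9.5; r = 5.5 − 9.5 = -4
x=6: V̂ = 2.5 + 1.4·6 = 10.9; r = 13.9 − 10.9 = 3
x=7: V̂ = 2.5 + 1.4·7 = 12.3; r = 11.3 − 12.3 = -1
x=9: V̂ = 2.5 + 1.4·9 = 15.1; r = 12.1 − 15.1 = -3
x=12: V̂ = 2.5 + 1.4·12 = 19.3; r = 15.3 − 19.3 = -4
x=14: V̂ = 2.5 + 1.4·14 = 22.1; r = 24.1 − 22.1 = 2
x=15: V̂ = 2.5 + 1.4·15 = 23.5; r = 26.5 − 23.5 = 3
SSE = 1 + 9 + 0 + 16 + 9 + 1 + 9 + 16 + 4 + 9 = 74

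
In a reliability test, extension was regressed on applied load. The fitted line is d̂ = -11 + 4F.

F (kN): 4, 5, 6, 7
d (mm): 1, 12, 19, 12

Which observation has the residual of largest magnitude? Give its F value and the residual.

F = 6, r = 6

F=4: d̂ = -11 + 4·4 = 5; r = 1 − 5 = -4
F=5: d̂ = -11 + 4·5 = 9; r = 12 − 9 = 3
F=6: d̂ = -11 + 4·6 = 13; r = 19 − 13 = 6
F=7: d̂ = -11 + 4·7 = 17; r = 12 − 17 = -5
Largest |r| is 6 at F = 6, residual 6.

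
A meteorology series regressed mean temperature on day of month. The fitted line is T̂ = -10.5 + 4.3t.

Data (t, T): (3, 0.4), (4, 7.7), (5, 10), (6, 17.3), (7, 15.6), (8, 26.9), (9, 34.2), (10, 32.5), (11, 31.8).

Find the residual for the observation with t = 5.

T̂ = -10.5 + 4.3·5 = 11
r = 10 − 11 = -1

r = -1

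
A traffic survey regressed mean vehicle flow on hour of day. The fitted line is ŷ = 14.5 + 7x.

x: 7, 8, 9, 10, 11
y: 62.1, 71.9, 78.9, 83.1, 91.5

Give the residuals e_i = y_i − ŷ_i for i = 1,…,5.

x=7: ŷ = 14.5 + 7·7 = 63.5; e = 62.1 − 63.5 = -1.4
x=8: ŷ = 14.5 + 7·8 = 70.5; e = 71.9 − 70.5 = 1.4
x=9: ŷ = 14.5 + 7·9 = 77.5; e = 78.9 − 77.5 = 1.4
x=10: ŷ = 14.5 + 7·10 = 84.5; e = 83.1 − 84.5 = -1.4
x=11: ŷ = 14.5 + 7·11 = 91.5; e = 91.5 − 91.5 = 0

-1.4, 1.4, 1.4, -1.4, 0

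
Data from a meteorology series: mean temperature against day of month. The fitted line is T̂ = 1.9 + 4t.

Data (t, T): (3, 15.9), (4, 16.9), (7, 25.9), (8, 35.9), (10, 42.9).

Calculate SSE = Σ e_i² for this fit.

SSE = 26

t=3: T̂ = 1.9 + 4·3 = 13.9; e = 15.9 − 13.9 = 2
t=4: T̂ = 1.9 + 4·4 = 17.9; e = 16.9 − 17.9 = -1
t=7: T̂ = 1.9 + 4·7 = 29.9; e = 25.9 − 29.9 = -4
t=8: T̂ = 1.9 + 4·8 = 33.9; e = 35.9 − 33.9 = 2
t=10: T̂ = 1.9 + 4·10 = 41.9; e = 42.9 − 41.9 = 1
SSE = 4 + 1 + 16 + 4 + 1 = 26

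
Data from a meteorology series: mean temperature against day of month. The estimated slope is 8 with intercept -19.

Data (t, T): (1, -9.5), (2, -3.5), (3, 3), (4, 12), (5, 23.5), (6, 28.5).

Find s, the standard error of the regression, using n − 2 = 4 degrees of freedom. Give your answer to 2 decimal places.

s = 1.87

t=1: T̂ = -19 + 8·1 = -11; r = -9.5 − (-11) = 1.5
t=2: T̂ = -19 + 8·2 = -3; r = -3.5 − (-3) = -0.5
t=3: T̂ = -19 + 8·3 = 5; r = 3 − 5 = -2
t=4: T̂ = -19 + 8·4 = 13; r = 12 − 13 = -1
t=5: T̂ = -19 + 8·5 = 21; r = 23.5 − 21 = 2.5
t=6: T̂ = -19 + 8·6 = 29; r = 28.5 − 29 = -0.5
SSE = 2.25 + 0.25 + 4 + 1 + 6.25 + 0.25 = 14
s = √(14/4) = √3.5 ≈ 1.87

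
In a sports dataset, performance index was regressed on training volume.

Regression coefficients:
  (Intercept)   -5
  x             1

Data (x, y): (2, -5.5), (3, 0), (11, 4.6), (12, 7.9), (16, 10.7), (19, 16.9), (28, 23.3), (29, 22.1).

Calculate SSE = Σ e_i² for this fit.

SSE = 25.22

x=2: ŷ = -5 + 2 = -3; e = -5.5 − (-3) = -2.5
x=3: ŷ = -5 + 3 = -2; e = 0 − (-2) = 2
x=11: ŷ = -5 + 11 = 6; e = 4.6 − 6 = -1.4
x=12: ŷ = -5 + 12 = 7; e = 7.9 − 7 = 0.9
x=16: ŷ = -5 + 16 = 11; e = 10.7 − 11 = -0.3
x=19: ŷ = -5 + 19 = 14; e = 16.9 − 14 = 2.9
x=28: ŷ = -5 + 28 = 23; e = 23.3 − 23 = 0.3
x=29: ŷ = -5 + 29 = 24; e = 22.1 − 24 = -1.9
SSE = 6.25 + 4 + 1.96 + 0.81 + 0.09 + 8.41 + 0.09 + 3.61 = 25.22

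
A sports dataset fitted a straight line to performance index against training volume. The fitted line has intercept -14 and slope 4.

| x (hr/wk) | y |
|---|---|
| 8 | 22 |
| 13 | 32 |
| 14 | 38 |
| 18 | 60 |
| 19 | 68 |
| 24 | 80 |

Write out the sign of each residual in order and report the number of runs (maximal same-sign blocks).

4 runs

x=8: ŷ = -14 + 4·8 = 18; e = 22 − 18 = 4
x=13: ŷ = -14 + 4·13 = 38; e = 32 − 38 = -6
x=14: ŷ = -14 + 4·14 = 42; e = 38 − 42 = -4
x=18: ŷ = -14 + 4·18 = 58; e = 60 − 58 = 2
x=19: ŷ = -14 + 4·19 = 62; e = 68 − 62 = 6
x=24: ŷ = -14 + 4·24 = 82; e = 80 − 82 = -2
Signs: + − − + + −
Runs: +×1, −×2, +×2, −×1 → 4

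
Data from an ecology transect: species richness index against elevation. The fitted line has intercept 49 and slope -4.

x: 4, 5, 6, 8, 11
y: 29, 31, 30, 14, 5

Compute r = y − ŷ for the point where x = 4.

ŷ = 49 − 4·4 = 33
r = 29 − 33 = -4

r = -4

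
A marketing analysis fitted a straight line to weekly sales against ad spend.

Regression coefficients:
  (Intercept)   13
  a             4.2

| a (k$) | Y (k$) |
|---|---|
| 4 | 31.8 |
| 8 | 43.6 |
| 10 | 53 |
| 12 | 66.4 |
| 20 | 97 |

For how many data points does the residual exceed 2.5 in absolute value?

2

a=4: Ŷ = 13 + 4.2·4 = 29.8; r = 31.8 − 29.8 = 2
a=8: Ŷ = 13 + 4.2·8 = 46.6; r = 43.6 − 46.6 = -3
a=10: Ŷ = 13 + 4.2·10 = 55; r = 53 − 55 = -2
a=12: Ŷ = 13 + 4.2·12 = 63.4; r = 66.4 − 63.4 = 3
a=20: Ŷ = 13 + 4.2·20 = 97; r = 97 − 97 = 0
|r| > 2.5: a=8 (|r|=3), a=12 (|r|=3) → 2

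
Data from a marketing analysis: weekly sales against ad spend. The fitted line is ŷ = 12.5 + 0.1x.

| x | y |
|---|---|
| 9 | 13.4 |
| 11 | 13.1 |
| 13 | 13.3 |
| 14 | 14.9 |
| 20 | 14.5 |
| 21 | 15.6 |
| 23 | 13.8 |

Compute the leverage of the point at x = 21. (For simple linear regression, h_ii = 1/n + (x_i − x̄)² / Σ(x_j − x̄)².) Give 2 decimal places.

h = 0.29

x̄ = (9 + 11 + 13 + 14 + 20 + 21 + 23)/7 = 15.8571
Σ(x − x̄)² = 47.0204 + 23.5918 + 8.16327 + 3.44898 + 17.1633 + 26.449 + 51.0204 = 176.857
h = 1/7 + (5.14286)²/176.857 = 0.142857 + 0.14955 = 0.29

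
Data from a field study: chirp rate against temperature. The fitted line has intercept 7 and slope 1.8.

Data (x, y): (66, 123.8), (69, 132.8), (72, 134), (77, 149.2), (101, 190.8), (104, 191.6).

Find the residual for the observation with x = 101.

e = 2

ŷ = 7 + 1.8·101 = 188.8
e = 190.8 − 188.8 = 2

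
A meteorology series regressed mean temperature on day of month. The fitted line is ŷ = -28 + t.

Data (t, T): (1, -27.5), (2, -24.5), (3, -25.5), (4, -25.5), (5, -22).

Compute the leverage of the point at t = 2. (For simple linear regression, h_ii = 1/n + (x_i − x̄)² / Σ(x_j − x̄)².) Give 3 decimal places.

h = 0.300

t̄ = (1 + 2 + 3 + 4 + 5)/5 = 3
Σ(t − t̄)² = 4 + 1 + 0 + 1 + 4 = 10
h = 1/5 + (-1)²/10 = 0.2 + 0.1 = 0.300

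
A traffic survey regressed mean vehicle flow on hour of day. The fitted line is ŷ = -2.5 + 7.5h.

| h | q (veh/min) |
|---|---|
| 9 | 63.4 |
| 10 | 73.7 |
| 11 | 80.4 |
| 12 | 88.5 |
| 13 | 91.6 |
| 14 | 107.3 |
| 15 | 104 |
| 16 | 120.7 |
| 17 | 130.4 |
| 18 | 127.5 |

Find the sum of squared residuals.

h=9: ŷ = -2.5 + 7.5·9 = 65; r = 63.4 − 65 = -1.6
h=10: ŷ = -2.5 + 7.5·10 = 72.5; r = 73.7 − 72.5 = 1.2
h=11: ŷ = -2.5 + 7.5·11 = 80; r = 80.4 − 80 = 0.4
h=12: ŷ = -2.5 + 7.5·12 = 87.5; r = 88.5 − 87.5 = 1
h=13: ŷ = -2.5 + 7.5·13 = 95; r = 91.6 − 95 = -3.4
h=14: ŷ = -2.5 + 7.5·14 = 102.5; r = 107.3 − 102.5 = 4.8
h=15: ŷ = -2.5 + 7.5·15 = 110; r = 104 − 110 = -6
h=16: ŷ = -2.5 + 7.5·16 = 117.5; r = 120.7 − 117.5 = 3.2
h=17: ŷ = -2.5 + 7.5·17 = 125; r = 130.4 − 125 = 5.4
h=18: ŷ = -2.5 + 7.5·18 = 132.5; r = 127.5 − 132.5 = -5
SSE = 2.56 + 1.44 + 0.16 + 1 + 11.56 + 23.04 + 36 + 10.24 + 29.16 + 25 = 140.16

SSE = 140.16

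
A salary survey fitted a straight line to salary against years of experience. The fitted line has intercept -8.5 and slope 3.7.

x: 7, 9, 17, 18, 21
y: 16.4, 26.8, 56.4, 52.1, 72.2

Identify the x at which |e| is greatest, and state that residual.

x = 18, e = -6

x=7: ŷ = -8.5 + 3.7·7 = 17.4; e = 16.4 − 17.4 = -1
x=9: ŷ = -8.5 + 3.7·9 = 24.8; e = 26.8 − 24.8 = 2
x=17: ŷ = -8.5 + 3.7·17 = 54.4; e = 56.4 − 54.4 = 2
x=18: ŷ = -8.5 + 3.7·18 = 58.1; e = 52.1 − 58.1 = -6
x=21: ŷ = -8.5 + 3.7·21 = 69.2; e = 72.2 − 69.2 = 3
Largest |e| is 6 at x = 18, residual -6.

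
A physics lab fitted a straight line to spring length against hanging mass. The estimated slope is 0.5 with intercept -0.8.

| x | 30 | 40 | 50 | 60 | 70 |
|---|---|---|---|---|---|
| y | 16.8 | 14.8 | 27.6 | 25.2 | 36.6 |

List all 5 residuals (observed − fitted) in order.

2.6, -4.4, 3.4, -4, 2.4

x=30: ŷ = -0.8 + 0.5·30 = 14.2; e = 16.8 − 14.2 = 2.6
x=40: ŷ = -0.8 + 0.5·40 = 19.2; e = 14.8 − 19.2 = -4.4
x=50: ŷ = -0.8 + 0.5·50 = 24.2; e = 27.6 − 24.2 = 3.4
x=60: ŷ = -0.8 + 0.5·60 = 29.2; e = 25.2 − 29.2 = -4
x=70: ŷ = -0.8 + 0.5·70 = 34.2; e = 36.6 − 34.2 = 2.4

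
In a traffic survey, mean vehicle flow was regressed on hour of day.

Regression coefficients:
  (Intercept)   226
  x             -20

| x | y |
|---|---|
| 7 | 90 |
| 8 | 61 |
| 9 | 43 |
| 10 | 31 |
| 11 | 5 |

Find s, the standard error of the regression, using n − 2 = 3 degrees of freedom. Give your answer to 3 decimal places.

x=7: ŷ = 226 − 20·7 = 86; e = 90 − 86 = 4
x=8: ŷ = 226 − 20·8 = 66; e = 61 − 66 = -5
x=9: ŷ = 226 − 20·9 = 46; e = 43 − 46 = -3
x=10: ŷ = 226 − 20·10 = 26; e = 31 − 26 = 5
x=11: ŷ = 226 − 20·11 = 6; e = 5 − 6 = -1
SSE = 16 + 25 + 9 + 25 + 1 = 76
s = √(76/3) = √25.3333 ≈ 5.033

s = 5.033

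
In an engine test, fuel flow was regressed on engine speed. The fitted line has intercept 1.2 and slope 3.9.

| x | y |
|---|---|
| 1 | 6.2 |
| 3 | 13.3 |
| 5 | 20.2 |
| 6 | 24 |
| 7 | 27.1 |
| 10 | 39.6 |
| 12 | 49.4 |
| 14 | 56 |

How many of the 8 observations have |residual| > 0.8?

x=1: ŷ = 1.2 + 3.9·1 = 5.1; r = 6.2 − 5.1 = 1.1
x=3: ŷ = 1.2 + 3.9·3 = 12.9; r = 13.3 − 12.9 = 0.4
x=5: ŷ = 1.2 + 3.9·5 = 20.7; r = 20.2 − 20.7 = -0.5
x=6: ŷ = 1.2 + 3.9·6 = 24.6; r = 24 − 24.6 = -0.6
x=7: ŷ = 1.2 + 3.9·7 = 28.5; r = 27.1 − 28.5 = -1.4
x=10: ŷ = 1.2 + 3.9·10 = 40.2; r = 39.6 − 40.2 = -0.6
x=12: ŷ = 1.2 + 3.9·12 = 48; r = 49.4 − 48 = 1.4
x=14: ŷ = 1.2 + 3.9·14 = 55.8; r = 56 − 55.8 = 0.2
|r| > 0.8: x=1 (|r|=1.1), x=7 (|r|=1.4), x=12 (|r|=1.4) → 3

3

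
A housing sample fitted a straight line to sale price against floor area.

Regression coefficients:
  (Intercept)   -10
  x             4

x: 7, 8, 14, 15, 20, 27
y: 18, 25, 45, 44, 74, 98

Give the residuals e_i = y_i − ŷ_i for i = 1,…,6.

x=7: ŷ = -10 + 4·7 = 18; e = 18 − 18 = 0
x=8: ŷ = -10 + 4·8 = 22; e = 25 − 22 = 3
x=14: ŷ = -10 + 4·14 = 46; e = 45 − 46 = -1
x=15: ŷ = -10 + 4·15 = 50; e = 44 − 50 = -6
x=20: ŷ = -10 + 4·20 = 70; e = 74 − 70 = 4
x=27: ŷ = -10 + 4·27 = 98; e = 98 − 98 = 0

0, 3, -1, -6, 4, 0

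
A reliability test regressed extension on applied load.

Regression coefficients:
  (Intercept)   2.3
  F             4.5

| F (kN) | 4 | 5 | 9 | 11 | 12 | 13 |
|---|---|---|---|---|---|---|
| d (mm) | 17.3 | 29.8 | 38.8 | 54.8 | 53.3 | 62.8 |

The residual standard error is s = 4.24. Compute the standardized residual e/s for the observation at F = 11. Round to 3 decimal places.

0.708

ŷ = 2.3 + 4.5·11 = 51.8
e = 54.8 − 51.8 = 3
e/s = 3 / 4.24 = 0.708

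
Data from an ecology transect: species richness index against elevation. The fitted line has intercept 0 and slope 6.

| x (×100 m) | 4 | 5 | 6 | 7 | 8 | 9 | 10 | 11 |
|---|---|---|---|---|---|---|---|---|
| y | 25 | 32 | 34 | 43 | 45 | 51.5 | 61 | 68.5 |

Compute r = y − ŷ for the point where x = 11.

ŷ = 6·11 = 66
r = 68.5 − 66 = 2.5

r = 2.5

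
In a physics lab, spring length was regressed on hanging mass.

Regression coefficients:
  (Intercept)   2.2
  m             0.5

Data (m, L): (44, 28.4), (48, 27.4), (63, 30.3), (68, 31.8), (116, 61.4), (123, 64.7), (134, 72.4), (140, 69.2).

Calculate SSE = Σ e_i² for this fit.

SSE = 71.68

m=44: ŷ = 2.2 + 0.5·44 = 24.2; e = 28.4 − 24.2 = 4.2
m=48: ŷ = 2.2 + 0.5·48 = 26.2; e = 27.4 − 26.2 = 1.2
m=63: ŷ = 2.2 + 0.5·63 = 33.7; e = 30.3 − 33.7 = -3.4
m=68: ŷ = 2.2 + 0.5·68 = 36.2; e = 31.8 − 36.2 = -4.4
m=116: ŷ = 2.2 + 0.5·116 = 60.2; e = 61.4 − 60.2 = 1.2
m=123: ŷ = 2.2 + 0.5·123 = 63.7; e = 64.7 − 63.7 = 1
m=134: ŷ = 2.2 + 0.5·134 = 69.2; e = 72.4 − 69.2 = 3.2
m=140: ŷ = 2.2 + 0.5·140 = 72.2; e = 69.2 − 72.2 = -3
SSE = 17.64 + 1.44 + 11.56 + 19.36 + 1.44 + 1 + 10.24 + 9 = 71.68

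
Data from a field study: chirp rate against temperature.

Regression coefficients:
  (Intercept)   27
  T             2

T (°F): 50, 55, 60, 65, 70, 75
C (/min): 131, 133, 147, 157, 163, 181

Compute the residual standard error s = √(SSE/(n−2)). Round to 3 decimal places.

s = 4.000

T=50: Ĉ = 27 + 2·50 = 127; r = 131 − 127 = 4
T=55: Ĉ = 27 + 2·55 = 137; r = 133 − 137 = -4
T=60: Ĉ = 27 + 2·60 = 147; r = 147 − 147 = 0
T=65: Ĉ = 27 + 2·65 = 157; r = 157 − 157 = 0
T=70: Ĉ = 27 + 2·70 = 167; r = 163 − 167 = -4
T=75: Ĉ = 27 + 2·75 = 177; r = 181 − 177 = 4
SSE = 16 + 16 + 0 + 0 + 16 + 16 = 64
s = √(64/4) = √16 ≈ 4.000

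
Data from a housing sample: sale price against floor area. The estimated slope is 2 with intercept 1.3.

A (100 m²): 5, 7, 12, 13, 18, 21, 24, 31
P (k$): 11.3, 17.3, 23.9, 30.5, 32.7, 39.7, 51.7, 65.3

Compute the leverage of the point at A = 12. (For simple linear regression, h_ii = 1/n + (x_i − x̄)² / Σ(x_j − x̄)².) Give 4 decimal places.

Ā = (5 + 7 + 12 + 13 + 18 + 21 + 24 + 31)/8 = 16.375
Σ(A − Ā)² = 129.391 + 87.8906 + 19.1406 + 11.3906 + 2.64062 + 21.3906 + 58.1406 + 213.891 = 543.875
h = 1/8 + (-4.375)²/543.875 = 0.125 + 0.0351931 = 0.1602

h = 0.1602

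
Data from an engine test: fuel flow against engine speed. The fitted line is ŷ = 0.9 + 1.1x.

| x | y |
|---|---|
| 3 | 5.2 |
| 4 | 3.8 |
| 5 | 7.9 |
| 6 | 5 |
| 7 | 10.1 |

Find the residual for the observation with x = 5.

ŷ = 0.9 + 1.1·5 = 6.4
r = 7.9 − 6.4 = 1.5

r = 1.5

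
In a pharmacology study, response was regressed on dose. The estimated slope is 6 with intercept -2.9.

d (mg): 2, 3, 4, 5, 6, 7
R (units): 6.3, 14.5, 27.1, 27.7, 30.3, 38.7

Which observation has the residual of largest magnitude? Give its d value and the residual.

d = 4, e = 6

d=2: ŷ = -2.9 + 6·2 = 9.1; e = 6.3 − 9.1 = -2.8
d=3: ŷ = -2.9 + 6·3 = 15.1; e = 14.5 − 15.1 = -0.6
d=4: ŷ = -2.9 + 6·4 = 21.1; e = 27.1 − 21.1 = 6
d=5: ŷ = -2.9 + 6·5 = 27.1; e = 27.7 − 27.1 = 0.6
d=6: ŷ = -2.9 + 6·6 = 33.1; e = 30.3 − 33.1 = -2.8
d=7: ŷ = -2.9 + 6·7 = 39.1; e = 38.7 − 39.1 = -0.4
Largest |e| is 6 at d = 4, residual 6.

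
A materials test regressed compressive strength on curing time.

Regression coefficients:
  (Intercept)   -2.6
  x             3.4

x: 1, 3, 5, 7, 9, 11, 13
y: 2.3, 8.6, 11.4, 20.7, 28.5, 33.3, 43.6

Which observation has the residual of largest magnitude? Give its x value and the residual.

x = 5, r = -3

x=1: ŷ = -2.6 + 3.4·1 = 0.8; r = 2.3 − 0.8 = 1.5
x=3: ŷ = -2.6 + 3.4·3 = 7.6; r = 8.6 − 7.6 = 1
x=5: ŷ = -2.6 + 3.4·5 = 14.4; r = 11.4 − 14.4 = -3
x=7: ŷ = -2.6 + 3.4·7 = 21.2; r = 20.7 − 21.2 = -0.5
x=9: ŷ = -2.6 + 3.4·9 = 28; r = 28.5 − 28 = 0.5
x=11: ŷ = -2.6 + 3.4·11 = 34.8; r = 33.3 − 34.8 = -1.5
x=13: ŷ = -2.6 + 3.4·13 = 41.6; r = 43.6 − 41.6 = 2
Largest |r| is 3 at x = 5, residual -3.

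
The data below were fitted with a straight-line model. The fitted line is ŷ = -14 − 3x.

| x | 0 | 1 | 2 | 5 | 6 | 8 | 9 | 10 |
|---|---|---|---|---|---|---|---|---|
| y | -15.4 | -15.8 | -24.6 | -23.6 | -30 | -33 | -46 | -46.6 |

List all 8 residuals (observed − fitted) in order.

-1.4, 1.2, -4.6, 5.4, 2, 5, -5, -2.6

x=0: ŷ = -14 − 3·0 = -14; r = -15.4 − (-14) = -1.4
x=1: ŷ = -14 − 3·1 = -17; r = -15.8 − (-17) = 1.2
x=2: ŷ = -14 − 3·2 = -20; r = -24.6 − (-20) = -4.6
x=5: ŷ = -14 − 3·5 = -29; r = -23.6 − (-29) = 5.4
x=6: ŷ = -14 − 3·6 = -32; r = -30 − (-32) = 2
x=8: ŷ = -14 − 3·8 = -38; r = -33 − (-38) = 5
x=9: ŷ = -14 − 3·9 = -41; r = -46 − (-41) = -5
x=10: ŷ = -14 − 3·10 = -44; r = -46.6 − (-44) = -2.6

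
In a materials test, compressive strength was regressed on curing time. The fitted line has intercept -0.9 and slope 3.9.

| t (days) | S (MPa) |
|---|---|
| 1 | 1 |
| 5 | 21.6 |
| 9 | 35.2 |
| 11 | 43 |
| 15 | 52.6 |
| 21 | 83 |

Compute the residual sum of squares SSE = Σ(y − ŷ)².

SSE = 44

t=1: Ŝ = -0.9 + 3.9·1 = 3; e = 1 − 3 = -2
t=5: Ŝ = -0.9 + 3.9·5 = 18.6; e = 21.6 − 18.6 = 3
t=9: Ŝ = -0.9 + 3.9·9 = 34.2; e = 35.2 − 34.2 = 1
t=11: Ŝ = -0.9 + 3.9·11 = 42; e = 43 − 42 = 1
t=15: Ŝ = -0.9 + 3.9·15 = 57.6; e = 52.6 − 57.6 = -5
t=21: Ŝ = -0.9 + 3.9·21 = 81; e = 83 − 81 = 2
SSE = 4 + 9 + 1 + 1 + 25 + 4 = 44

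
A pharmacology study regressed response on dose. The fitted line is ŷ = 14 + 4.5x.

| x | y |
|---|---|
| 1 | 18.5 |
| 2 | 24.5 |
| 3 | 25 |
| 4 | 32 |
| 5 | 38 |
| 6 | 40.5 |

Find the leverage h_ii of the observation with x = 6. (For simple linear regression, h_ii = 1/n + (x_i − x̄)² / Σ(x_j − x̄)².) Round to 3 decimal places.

h = 0.524

x̄ = (1 + 2 + 3 + 4 + 5 + 6)/6 = 3.5
Σ(x − x̄)² = 6.25 + 2.25 + 0.25 + 0.25 + 2.25 + 6.25 = 17.5
h = 1/6 + (2.5)²/17.5 = 0.166667 + 0.357143 = 0.524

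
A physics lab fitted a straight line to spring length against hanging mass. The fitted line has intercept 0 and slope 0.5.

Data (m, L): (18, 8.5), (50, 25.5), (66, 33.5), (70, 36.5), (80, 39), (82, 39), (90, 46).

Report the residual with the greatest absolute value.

m=18: L̂ = 0.5·18 = 9; r = 8.5 − 9 = -0.5
m=50: L̂ = 0.5·50 = 25; r = 25.5 − 25 = 0.5
m=66: L̂ = 0.5·66 = 33; r = 33.5 − 33 = 0.5
m=70: L̂ = 0.5·70 = 35; r = 36.5 − 35 = 1.5
m=80: L̂ = 0.5·80 = 40; r = 39 − 40 = -1
m=82: L̂ = 0.5·82 = 41; r = 39 − 41 = -2
m=90: L̂ = 0.5·90 = 45; r = 46 − 45 = 1
Largest |r| is 2 at m = 82, residual -2.

r = -2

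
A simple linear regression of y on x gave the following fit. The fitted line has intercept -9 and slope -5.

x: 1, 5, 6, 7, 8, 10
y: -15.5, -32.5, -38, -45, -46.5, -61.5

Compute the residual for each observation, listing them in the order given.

-1.5, 1.5, 1, -1, 2.5, -2.5

x=1: ŷ = -9 − 5·1 = -14; e = -15.5 − (-14) = -1.5
x=5: ŷ = -9 − 5·5 = -34; e = -32.5 − (-34) = 1.5
x=6: ŷ = -9 − 5·6 = -39; e = -38 − (-39) = 1
x=7: ŷ = -9 − 5·7 = -44; e = -45 − (-44) = -1
x=8: ŷ = -9 − 5·8 = -49; e = -46.5 − (-49) = 2.5
x=10: ŷ = -9 − 5·10 = -59; e = -61.5 − (-59) = -2.5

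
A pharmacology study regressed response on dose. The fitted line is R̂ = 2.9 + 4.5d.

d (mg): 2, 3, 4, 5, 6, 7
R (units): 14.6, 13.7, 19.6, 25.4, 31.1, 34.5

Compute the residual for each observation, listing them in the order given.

d=2: R̂ = 2.9 + 4.5·2 = 11.9; e = 14.6 − 11.9 = 2.7
d=3: R̂ = 2.9 + 4.5·3 = 16.4; e = 13.7 − 16.4 = -2.7
d=4: R̂ = 2.9 + 4.5·4 = 20.9; e = 19.6 − 20.9 = -1.3
d=5: R̂ = 2.9 + 4.5·5 = 25.4; e = 25.4 − 25.4 = 0
d=6: R̂ = 2.9 + 4.5·6 = 29.9; e = 31.1 − 29.9 = 1.2
d=7: R̂ = 2.9 + 4.5·7 = 34.4; e = 34.5 − 34.4 = 0.1

2.7, -2.7, -1.3, 0, 1.2, 0.1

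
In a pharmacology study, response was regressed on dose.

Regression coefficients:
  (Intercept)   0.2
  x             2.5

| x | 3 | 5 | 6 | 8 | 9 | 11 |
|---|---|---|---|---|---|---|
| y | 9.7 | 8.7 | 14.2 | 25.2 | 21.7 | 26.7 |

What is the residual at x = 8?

ŷ = 0.2 + 2.5·8 = 20.2
e = 25.2 − 20.2 = 5

e = 5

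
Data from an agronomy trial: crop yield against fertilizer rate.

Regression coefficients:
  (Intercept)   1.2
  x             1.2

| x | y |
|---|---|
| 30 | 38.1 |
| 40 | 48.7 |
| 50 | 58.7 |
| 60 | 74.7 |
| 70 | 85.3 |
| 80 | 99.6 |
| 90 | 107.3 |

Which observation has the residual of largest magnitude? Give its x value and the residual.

x = 50, e = -2.5

x=30: ŷ = 1.2 + 1.2·30 = 37.2; e = 38.1 − 37.2 = 0.9
x=40: ŷ = 1.2 + 1.2·40 = 49.2; e = 48.7 − 49.2 = -0.5
x=50: ŷ = 1.2 + 1.2·50 = 61.2; e = 58.7 − 61.2 = -2.5
x=60: ŷ = 1.2 + 1.2·60 = 73.2; e = 74.7 − 73.2 = 1.5
x=70: ŷ = 1.2 + 1.2·70 = 85.2; e = 85.3 − 85.2 = 0.1
x=80: ŷ = 1.2 + 1.2·80 = 97.2; e = 99.6 − 97.2 = 2.4
x=90: ŷ = 1.2 + 1.2·90 = 109.2; e = 107.3 − 109.2 = -1.9
Largest |e| is 2.5 at x = 50, residual -2.5.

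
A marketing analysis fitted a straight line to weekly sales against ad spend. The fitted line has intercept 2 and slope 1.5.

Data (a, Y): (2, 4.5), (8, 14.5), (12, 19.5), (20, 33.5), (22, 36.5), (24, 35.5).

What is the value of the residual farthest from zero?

r = -2.5

a=2: ŷ = 2 + 1.5·2 = 5; r = 4.5 − 5 = -0.5
a=8: ŷ = 2 + 1.5·8 = 14; r = 14.5 − 14 = 0.5
a=12: ŷ = 2 + 1.5·12 = 20; r = 19.5 − 20 = -0.5
a=20: ŷ = 2 + 1.5·20 = 32; r = 33.5 − 32 = 1.5
a=22: ŷ = 2 + 1.5·22 = 35; r = 36.5 − 35 = 1.5
a=24: ŷ = 2 + 1.5·24 = 38; r = 35.5 − 38 = -2.5
Largest |r| is 2.5 at a = 24, residual -2.5.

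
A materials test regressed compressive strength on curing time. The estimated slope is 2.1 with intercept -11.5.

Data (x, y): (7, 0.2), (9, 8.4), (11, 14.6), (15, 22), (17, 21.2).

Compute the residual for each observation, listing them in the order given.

-3, 1, 3, 2, -3

x=7: ŷ = -11.5 + 2.1·7 = 3.2; e = 0.2 − 3.2 = -3
x=9: ŷ = -11.5 + 2.1·9 = 7.4; e = 8.4 − 7.4 = 1
x=11: ŷ = -11.5 + 2.1·11 = 11.6; e = 14.6 − 11.6 = 3
x=15: ŷ = -11.5 + 2.1·15 = 20; e = 22 − 20 = 2
x=17: ŷ = -11.5 + 2.1·17 = 24.2; e = 21.2 − 24.2 = -3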